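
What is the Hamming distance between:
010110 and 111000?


XOR: 101110
Count of 1s: 4

4


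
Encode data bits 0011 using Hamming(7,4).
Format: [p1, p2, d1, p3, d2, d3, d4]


Parity bits: p1=1, p2=0, p3=0

1000011


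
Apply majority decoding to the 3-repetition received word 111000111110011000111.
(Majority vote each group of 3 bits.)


Groups: 111, 000, 111, 110, 011, 000, 111
Majority votes: 1011101

1011101


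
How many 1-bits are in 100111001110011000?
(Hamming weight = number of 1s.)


Counting 1s in 100111001110011000

9


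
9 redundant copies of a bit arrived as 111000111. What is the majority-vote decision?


Ones: 6 out of 9
Threshold: 5

1 (6/9 voted 1)


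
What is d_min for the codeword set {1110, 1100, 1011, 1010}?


Comparing all pairs, minimum distance: 1
Can detect 0 errors, correct 0 errors

1


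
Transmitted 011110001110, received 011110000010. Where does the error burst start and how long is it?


XOR: 000000001100

Burst at position 8, length 2


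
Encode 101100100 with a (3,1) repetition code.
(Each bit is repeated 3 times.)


Each bit -> 3 copies

111000111111000000111000000


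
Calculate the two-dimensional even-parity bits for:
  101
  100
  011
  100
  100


Row parities: 01011
Column parities: 010

Row P: 01011, Col P: 010, Corner: 1


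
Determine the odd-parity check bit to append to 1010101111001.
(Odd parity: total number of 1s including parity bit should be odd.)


Number of 1s in data: 8
Parity bit: 1

1


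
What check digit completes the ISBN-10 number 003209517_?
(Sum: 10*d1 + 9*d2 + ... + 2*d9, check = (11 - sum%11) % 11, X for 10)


Weighted sum: 120
120 mod 11 = 10

Check digit: 1


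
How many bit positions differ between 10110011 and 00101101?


XOR: 10011110
Count of 1s: 5

5


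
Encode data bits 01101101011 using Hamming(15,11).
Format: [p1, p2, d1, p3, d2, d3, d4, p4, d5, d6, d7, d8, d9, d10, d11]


Parity bits: p1=1, p2=0, p3=1, p4=1

100111011101011


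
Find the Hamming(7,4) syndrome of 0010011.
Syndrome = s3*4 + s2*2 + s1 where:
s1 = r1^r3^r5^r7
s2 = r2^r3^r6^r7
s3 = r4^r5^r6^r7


s1=0, s2=1, s3=0

Syndrome = 2 (error at position 2)


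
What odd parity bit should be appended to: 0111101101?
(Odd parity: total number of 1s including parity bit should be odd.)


Number of 1s in data: 7
Parity bit: 0

0


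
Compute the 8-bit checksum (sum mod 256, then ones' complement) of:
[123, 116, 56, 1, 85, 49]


Sum = 430 mod 256 = 174
Complement = 81

81


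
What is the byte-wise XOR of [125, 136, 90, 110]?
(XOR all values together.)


XOR chain: 125 ^ 136 ^ 90 ^ 110 = 193

193


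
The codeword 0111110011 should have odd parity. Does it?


Number of 1s: 7

Yes, parity is correct (7 ones)


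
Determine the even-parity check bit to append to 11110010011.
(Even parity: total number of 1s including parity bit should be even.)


Number of 1s in data: 7
Parity bit: 1

1


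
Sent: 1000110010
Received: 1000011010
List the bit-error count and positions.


XOR: 0000101000

2 error(s) at position(s): 4, 6


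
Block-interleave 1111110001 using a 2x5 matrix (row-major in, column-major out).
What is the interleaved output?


Matrix:
  11111
  10001
Read columns: 1110101011

1110101011


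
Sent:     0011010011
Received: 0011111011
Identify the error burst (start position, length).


XOR: 0000101000

Burst at position 4, length 3


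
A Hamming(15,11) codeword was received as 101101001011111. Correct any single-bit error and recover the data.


Syndrome = 2: error at position 2

Data: 10101011111 (corrected bit 2)


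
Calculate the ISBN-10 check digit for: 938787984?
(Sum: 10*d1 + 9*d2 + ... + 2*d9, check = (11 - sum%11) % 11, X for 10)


Weighted sum: 381
381 mod 11 = 7

Check digit: 4


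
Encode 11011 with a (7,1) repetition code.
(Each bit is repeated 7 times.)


Each bit -> 7 copies

11111111111111000000011111111111111


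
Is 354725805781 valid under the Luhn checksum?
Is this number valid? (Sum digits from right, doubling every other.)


Luhn sum = 58
58 mod 10 = 8

Invalid (Luhn sum mod 10 = 8)


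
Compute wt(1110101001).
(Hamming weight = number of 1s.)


Counting 1s in 1110101001

6


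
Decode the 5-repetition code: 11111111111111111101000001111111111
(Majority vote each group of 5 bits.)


Groups: 11111, 11111, 11111, 11101, 00000, 11111, 11111
Majority votes: 1111011

1111011


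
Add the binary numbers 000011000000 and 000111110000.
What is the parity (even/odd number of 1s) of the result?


000011000000 = 192
000111110000 = 496
Sum = 688 = 1010110000
1s count = 4

even parity (4 ones in 1010110000)


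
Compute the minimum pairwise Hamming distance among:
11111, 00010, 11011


Comparing all pairs, minimum distance: 1
Can detect 0 errors, correct 0 errors

1


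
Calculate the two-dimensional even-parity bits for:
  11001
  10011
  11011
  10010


Row parities: 1100
Column parities: 00011

Row P: 1100, Col P: 00011, Corner: 0


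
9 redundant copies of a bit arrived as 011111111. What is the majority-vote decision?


Ones: 8 out of 9
Threshold: 5

1 (8/9 voted 1)


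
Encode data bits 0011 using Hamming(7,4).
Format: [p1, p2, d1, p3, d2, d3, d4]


Parity bits: p1=1, p2=0, p3=0

1000011


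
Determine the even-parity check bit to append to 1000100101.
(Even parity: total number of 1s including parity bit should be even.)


Number of 1s in data: 4
Parity bit: 0

0


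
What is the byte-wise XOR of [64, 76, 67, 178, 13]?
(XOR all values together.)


XOR chain: 64 ^ 76 ^ 67 ^ 178 ^ 13 = 240

240


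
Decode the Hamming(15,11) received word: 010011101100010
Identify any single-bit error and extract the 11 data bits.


Syndrome = 11: error at position 11

Data: 01111110010 (corrected bit 11)


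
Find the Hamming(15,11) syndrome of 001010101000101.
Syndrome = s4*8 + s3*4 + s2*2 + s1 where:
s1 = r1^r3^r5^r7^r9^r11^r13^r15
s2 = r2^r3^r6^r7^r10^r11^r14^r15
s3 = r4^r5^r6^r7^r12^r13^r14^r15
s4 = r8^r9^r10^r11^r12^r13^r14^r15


s1=0, s2=1, s3=0, s4=1

Syndrome = 10 (error at position 10)


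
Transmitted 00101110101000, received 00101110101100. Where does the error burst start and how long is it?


XOR: 00000000000100

Burst at position 11, length 1


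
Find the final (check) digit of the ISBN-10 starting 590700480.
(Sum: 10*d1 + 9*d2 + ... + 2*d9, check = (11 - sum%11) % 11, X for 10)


Weighted sum: 220
220 mod 11 = 0

Check digit: 0


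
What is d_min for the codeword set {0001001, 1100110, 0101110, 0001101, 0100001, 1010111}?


Comparing all pairs, minimum distance: 1
Can detect 0 errors, correct 0 errors

1


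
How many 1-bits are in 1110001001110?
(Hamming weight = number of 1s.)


Counting 1s in 1110001001110

7


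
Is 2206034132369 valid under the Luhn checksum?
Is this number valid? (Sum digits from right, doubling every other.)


Luhn sum = 43
43 mod 10 = 3

Invalid (Luhn sum mod 10 = 3)


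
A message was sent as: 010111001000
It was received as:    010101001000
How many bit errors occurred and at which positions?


XOR: 000010000000

1 error(s) at position(s): 4


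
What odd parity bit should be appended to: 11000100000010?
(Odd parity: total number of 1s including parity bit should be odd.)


Number of 1s in data: 4
Parity bit: 1

1


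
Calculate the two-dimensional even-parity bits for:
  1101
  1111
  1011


Row parities: 101
Column parities: 1001

Row P: 101, Col P: 1001, Corner: 0


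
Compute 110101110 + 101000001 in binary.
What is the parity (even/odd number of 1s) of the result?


110101110 = 430
101000001 = 321
Sum = 751 = 1011101111
1s count = 8

even parity (8 ones in 1011101111)


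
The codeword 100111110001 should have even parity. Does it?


Number of 1s: 7

No, parity error (7 ones)


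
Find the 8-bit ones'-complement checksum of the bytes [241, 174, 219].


Sum = 634 mod 256 = 122
Complement = 133

133


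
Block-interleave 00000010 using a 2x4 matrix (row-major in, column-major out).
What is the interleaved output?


Matrix:
  0000
  0010
Read columns: 00000100

00000100


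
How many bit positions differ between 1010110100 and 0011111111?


XOR: 1001001011
Count of 1s: 5

5


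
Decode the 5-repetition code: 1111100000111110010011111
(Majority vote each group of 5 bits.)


Groups: 11111, 00000, 11111, 00100, 11111
Majority votes: 10101

10101


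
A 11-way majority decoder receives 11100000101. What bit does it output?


Ones: 5 out of 11
Threshold: 6

0 (5/11 voted 1)


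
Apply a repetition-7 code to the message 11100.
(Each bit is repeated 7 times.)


Each bit -> 7 copies

11111111111111111111100000000000000


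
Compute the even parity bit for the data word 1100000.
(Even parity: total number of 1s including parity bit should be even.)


Number of 1s in data: 2
Parity bit: 0

0


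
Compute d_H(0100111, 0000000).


XOR: 0100111
Count of 1s: 4

4


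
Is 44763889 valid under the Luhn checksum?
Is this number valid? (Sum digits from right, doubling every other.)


Luhn sum = 53
53 mod 10 = 3

Invalid (Luhn sum mod 10 = 3)


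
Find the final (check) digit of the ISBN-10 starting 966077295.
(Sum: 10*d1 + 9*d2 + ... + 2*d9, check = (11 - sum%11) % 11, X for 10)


Weighted sum: 314
314 mod 11 = 6

Check digit: 5


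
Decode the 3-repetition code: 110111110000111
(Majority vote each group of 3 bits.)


Groups: 110, 111, 110, 000, 111
Majority votes: 11101

11101


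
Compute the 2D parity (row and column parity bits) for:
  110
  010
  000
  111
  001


Row parities: 01011
Column parities: 010

Row P: 01011, Col P: 010, Corner: 1


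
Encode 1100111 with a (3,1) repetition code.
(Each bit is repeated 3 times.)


Each bit -> 3 copies

111111000000111111111


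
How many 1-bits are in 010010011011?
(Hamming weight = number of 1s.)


Counting 1s in 010010011011

6


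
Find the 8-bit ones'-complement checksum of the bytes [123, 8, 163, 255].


Sum = 549 mod 256 = 37
Complement = 218

218


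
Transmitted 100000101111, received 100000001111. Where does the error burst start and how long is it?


XOR: 000000100000

Burst at position 6, length 1


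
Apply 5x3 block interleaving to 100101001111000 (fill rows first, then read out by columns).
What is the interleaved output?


Matrix:
  100
  101
  001
  111
  000
Read columns: 110100001001110

110100001001110


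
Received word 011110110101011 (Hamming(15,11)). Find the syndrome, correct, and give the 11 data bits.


Syndrome = 8: error at position 8

Data: 11010101011 (corrected bit 8)


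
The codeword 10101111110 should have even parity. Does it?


Number of 1s: 8

Yes, parity is correct (8 ones)


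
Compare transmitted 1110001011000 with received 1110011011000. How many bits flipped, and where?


XOR: 0000010000000

1 error(s) at position(s): 5


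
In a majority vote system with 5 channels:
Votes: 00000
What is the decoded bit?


Ones: 0 out of 5
Threshold: 3

0 (0/5 voted 1)


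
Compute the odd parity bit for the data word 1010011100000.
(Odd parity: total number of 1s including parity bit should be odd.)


Number of 1s in data: 5
Parity bit: 0

0


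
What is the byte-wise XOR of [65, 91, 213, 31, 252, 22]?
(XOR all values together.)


XOR chain: 65 ^ 91 ^ 213 ^ 31 ^ 252 ^ 22 = 58

58


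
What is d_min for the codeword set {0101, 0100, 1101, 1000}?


Comparing all pairs, minimum distance: 1
Can detect 0 errors, correct 0 errors

1


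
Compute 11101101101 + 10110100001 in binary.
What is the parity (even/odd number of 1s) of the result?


11101101101 = 1901
10110100001 = 1441
Sum = 3342 = 110100001110
1s count = 6

even parity (6 ones in 110100001110)


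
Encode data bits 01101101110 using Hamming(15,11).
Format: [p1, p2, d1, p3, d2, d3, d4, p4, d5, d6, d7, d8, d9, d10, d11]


Parity bits: p1=1, p2=1, p3=1, p4=1

110111011101110


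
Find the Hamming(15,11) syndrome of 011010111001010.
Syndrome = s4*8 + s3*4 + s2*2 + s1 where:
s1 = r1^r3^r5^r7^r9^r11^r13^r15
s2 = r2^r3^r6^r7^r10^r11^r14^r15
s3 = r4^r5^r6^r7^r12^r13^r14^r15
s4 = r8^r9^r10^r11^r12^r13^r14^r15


s1=0, s2=0, s3=0, s4=0

Syndrome = 0 (no error)


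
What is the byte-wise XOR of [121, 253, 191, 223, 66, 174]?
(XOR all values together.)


XOR chain: 121 ^ 253 ^ 191 ^ 223 ^ 66 ^ 174 = 8

8


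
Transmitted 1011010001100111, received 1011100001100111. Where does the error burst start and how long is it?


XOR: 0000110000000000

Burst at position 4, length 2


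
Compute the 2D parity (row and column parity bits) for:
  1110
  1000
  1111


Row parities: 110
Column parities: 1001

Row P: 110, Col P: 1001, Corner: 0


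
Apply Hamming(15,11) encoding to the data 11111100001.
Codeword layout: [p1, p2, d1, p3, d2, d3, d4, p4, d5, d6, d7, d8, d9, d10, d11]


Parity bits: p1=1, p2=1, p3=0, p4=1

111011111100001


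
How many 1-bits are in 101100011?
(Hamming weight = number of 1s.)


Counting 1s in 101100011

5


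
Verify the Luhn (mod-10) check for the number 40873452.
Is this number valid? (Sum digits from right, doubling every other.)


Luhn sum = 35
35 mod 10 = 5

Invalid (Luhn sum mod 10 = 5)


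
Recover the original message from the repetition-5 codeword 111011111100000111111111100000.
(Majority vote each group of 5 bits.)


Groups: 11101, 11111, 00000, 11111, 11111, 00000
Majority votes: 110110

110110


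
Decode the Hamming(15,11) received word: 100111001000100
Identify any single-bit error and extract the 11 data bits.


Syndrome = 2: error at position 2

Data: 01101000100 (corrected bit 2)


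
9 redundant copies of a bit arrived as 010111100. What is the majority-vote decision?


Ones: 5 out of 9
Threshold: 5

1 (5/9 voted 1)


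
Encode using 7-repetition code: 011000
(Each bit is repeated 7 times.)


Each bit -> 7 copies

000000011111111111111000000000000000000000


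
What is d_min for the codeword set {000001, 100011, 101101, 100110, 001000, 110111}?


Comparing all pairs, minimum distance: 2
Can detect 1 errors, correct 0 errors

2


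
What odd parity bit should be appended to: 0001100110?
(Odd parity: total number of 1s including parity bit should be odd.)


Number of 1s in data: 4
Parity bit: 1

1


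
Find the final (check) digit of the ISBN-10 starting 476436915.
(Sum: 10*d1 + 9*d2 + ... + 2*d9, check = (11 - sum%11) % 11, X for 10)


Weighted sum: 276
276 mod 11 = 1

Check digit: X


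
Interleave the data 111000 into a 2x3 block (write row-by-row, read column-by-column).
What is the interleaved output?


Matrix:
  111
  000
Read columns: 101010

101010


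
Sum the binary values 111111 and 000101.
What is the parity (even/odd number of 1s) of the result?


111111 = 63
000101 = 5
Sum = 68 = 1000100
1s count = 2

even parity (2 ones in 1000100)


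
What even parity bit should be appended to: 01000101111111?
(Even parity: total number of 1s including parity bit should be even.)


Number of 1s in data: 9
Parity bit: 1

1


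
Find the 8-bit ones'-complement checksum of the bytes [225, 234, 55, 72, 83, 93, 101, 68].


Sum = 931 mod 256 = 163
Complement = 92

92


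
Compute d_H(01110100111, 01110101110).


XOR: 00000001001
Count of 1s: 2

2


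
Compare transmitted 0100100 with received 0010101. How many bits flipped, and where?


XOR: 0110001

3 error(s) at position(s): 1, 2, 6


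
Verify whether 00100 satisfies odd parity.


Number of 1s: 1

Yes, parity is correct (1 ones)


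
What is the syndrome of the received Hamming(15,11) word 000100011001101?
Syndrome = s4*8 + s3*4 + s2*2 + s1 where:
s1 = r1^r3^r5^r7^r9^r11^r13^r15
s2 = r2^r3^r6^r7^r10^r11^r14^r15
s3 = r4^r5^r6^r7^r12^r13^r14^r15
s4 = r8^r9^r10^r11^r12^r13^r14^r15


s1=1, s2=1, s3=0, s4=1

Syndrome = 11 (error at position 11)


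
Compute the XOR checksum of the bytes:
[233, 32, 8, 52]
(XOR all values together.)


XOR chain: 233 ^ 32 ^ 8 ^ 52 = 245

245


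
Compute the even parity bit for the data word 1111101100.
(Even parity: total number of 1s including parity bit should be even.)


Number of 1s in data: 7
Parity bit: 1

1


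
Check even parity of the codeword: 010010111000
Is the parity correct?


Number of 1s: 5

No, parity error (5 ones)


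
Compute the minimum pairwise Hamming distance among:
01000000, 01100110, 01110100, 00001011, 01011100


Comparing all pairs, minimum distance: 2
Can detect 1 errors, correct 0 errors

2


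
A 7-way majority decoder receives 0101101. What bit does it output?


Ones: 4 out of 7
Threshold: 4

1 (4/7 voted 1)


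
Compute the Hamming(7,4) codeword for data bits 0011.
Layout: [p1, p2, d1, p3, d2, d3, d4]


Parity bits: p1=1, p2=0, p3=0

1000011


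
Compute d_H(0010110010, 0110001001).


XOR: 0100111011
Count of 1s: 6

6


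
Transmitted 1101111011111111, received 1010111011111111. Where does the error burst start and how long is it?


XOR: 0111000000000000

Burst at position 1, length 3


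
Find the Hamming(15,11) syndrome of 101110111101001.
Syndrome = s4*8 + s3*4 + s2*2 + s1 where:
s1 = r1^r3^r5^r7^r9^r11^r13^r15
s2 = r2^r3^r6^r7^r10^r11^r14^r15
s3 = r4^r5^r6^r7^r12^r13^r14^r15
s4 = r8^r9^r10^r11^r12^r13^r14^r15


s1=0, s2=0, s3=1, s4=1

Syndrome = 12 (error at position 12)


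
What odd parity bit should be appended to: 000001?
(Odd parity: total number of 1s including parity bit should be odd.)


Number of 1s in data: 1
Parity bit: 0

0


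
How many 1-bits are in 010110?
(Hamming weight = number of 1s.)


Counting 1s in 010110

3


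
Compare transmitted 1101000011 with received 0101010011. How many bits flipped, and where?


XOR: 1000010000

2 error(s) at position(s): 0, 5


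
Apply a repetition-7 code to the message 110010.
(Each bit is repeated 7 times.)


Each bit -> 7 copies

111111111111110000000000000011111110000000


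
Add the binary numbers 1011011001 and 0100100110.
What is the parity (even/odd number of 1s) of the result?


1011011001 = 729
0100100110 = 294
Sum = 1023 = 1111111111
1s count = 10

even parity (10 ones in 1111111111)


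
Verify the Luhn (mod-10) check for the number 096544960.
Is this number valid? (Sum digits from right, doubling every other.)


Luhn sum = 40
40 mod 10 = 0

Valid (Luhn sum mod 10 = 0)


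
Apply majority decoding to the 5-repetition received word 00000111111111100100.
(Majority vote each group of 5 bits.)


Groups: 00000, 11111, 11111, 00100
Majority votes: 0110

0110


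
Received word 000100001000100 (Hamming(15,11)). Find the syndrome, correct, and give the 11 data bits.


Syndrome = 0: no error detected

Data: 00001000100 (no errors)


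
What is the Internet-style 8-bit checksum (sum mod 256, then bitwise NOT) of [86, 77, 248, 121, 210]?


Sum = 742 mod 256 = 230
Complement = 25

25


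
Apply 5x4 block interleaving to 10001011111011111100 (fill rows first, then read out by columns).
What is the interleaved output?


Matrix:
  1000
  1011
  1110
  1111
  1100
Read columns: 11111001110111001010

11111001110111001010


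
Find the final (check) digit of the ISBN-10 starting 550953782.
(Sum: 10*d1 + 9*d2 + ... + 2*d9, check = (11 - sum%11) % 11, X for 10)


Weighted sum: 259
259 mod 11 = 6

Check digit: 5


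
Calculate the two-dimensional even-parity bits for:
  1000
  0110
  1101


Row parities: 101
Column parities: 0011

Row P: 101, Col P: 0011, Corner: 0


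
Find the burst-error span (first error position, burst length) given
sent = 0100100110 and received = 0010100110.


XOR: 0110000000

Burst at position 1, length 2


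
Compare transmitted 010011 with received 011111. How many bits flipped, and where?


XOR: 001100

2 error(s) at position(s): 2, 3


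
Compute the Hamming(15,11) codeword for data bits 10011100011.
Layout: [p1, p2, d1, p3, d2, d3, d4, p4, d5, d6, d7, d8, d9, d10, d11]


Parity bits: p1=0, p2=1, p3=1, p4=0

011100101100011


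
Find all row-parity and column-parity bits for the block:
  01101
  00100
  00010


Row parities: 111
Column parities: 01011

Row P: 111, Col P: 01011, Corner: 1


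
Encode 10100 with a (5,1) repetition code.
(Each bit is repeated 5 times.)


Each bit -> 5 copies

1111100000111110000000000


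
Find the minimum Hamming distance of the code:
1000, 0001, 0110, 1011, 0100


Comparing all pairs, minimum distance: 1
Can detect 0 errors, correct 0 errors

1


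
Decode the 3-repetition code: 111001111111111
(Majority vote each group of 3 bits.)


Groups: 111, 001, 111, 111, 111
Majority votes: 10111

10111


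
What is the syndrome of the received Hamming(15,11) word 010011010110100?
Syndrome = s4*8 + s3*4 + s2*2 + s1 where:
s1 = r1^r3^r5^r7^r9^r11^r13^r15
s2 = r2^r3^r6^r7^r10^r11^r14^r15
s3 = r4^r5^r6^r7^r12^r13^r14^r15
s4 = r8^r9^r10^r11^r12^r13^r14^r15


s1=1, s2=0, s3=1, s4=0

Syndrome = 5 (error at position 5)


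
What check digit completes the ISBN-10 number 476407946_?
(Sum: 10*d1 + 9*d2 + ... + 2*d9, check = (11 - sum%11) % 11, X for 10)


Weighted sum: 274
274 mod 11 = 10

Check digit: 1


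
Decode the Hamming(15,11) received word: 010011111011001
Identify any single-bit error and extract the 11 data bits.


Syndrome = 15: error at position 15

Data: 01111011000 (corrected bit 15)


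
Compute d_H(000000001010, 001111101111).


XOR: 001111100101
Count of 1s: 7

7


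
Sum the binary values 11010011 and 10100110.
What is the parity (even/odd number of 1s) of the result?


11010011 = 211
10100110 = 166
Sum = 377 = 101111001
1s count = 6

even parity (6 ones in 101111001)


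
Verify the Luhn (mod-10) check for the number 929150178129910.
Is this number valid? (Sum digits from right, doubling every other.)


Luhn sum = 67
67 mod 10 = 7

Invalid (Luhn sum mod 10 = 7)


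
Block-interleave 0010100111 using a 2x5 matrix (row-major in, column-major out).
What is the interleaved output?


Matrix:
  00101
  00111
Read columns: 0000110111

0000110111


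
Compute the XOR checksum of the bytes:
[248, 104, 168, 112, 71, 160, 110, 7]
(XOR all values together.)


XOR chain: 248 ^ 104 ^ 168 ^ 112 ^ 71 ^ 160 ^ 110 ^ 7 = 198

198


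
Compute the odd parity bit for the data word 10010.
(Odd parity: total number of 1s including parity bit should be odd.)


Number of 1s in data: 2
Parity bit: 1

1


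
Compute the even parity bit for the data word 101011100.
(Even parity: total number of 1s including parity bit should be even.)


Number of 1s in data: 5
Parity bit: 1

1


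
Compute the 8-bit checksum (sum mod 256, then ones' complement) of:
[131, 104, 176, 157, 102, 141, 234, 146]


Sum = 1191 mod 256 = 167
Complement = 88

88


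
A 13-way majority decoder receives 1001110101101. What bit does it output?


Ones: 8 out of 13
Threshold: 7

1 (8/13 voted 1)


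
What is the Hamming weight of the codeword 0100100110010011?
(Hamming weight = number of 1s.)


Counting 1s in 0100100110010011

7


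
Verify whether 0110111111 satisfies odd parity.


Number of 1s: 8

No, parity error (8 ones)


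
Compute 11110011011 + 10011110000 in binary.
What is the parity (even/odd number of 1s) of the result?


11110011011 = 1947
10011110000 = 1264
Sum = 3211 = 110010001011
1s count = 6

even parity (6 ones in 110010001011)


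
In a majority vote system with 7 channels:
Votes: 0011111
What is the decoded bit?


Ones: 5 out of 7
Threshold: 4

1 (5/7 voted 1)


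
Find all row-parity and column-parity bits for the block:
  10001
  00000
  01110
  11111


Row parities: 0011
Column parities: 00000

Row P: 0011, Col P: 00000, Corner: 0


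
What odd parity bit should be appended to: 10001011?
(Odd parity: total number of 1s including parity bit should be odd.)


Number of 1s in data: 4
Parity bit: 1

1


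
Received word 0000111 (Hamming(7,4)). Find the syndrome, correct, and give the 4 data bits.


Syndrome = 4: error at position 4

Data: 0111 (corrected bit 4)


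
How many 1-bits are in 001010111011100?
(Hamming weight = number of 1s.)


Counting 1s in 001010111011100

8


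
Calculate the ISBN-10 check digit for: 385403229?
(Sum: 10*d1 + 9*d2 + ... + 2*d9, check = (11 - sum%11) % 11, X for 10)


Weighted sum: 217
217 mod 11 = 8

Check digit: 3


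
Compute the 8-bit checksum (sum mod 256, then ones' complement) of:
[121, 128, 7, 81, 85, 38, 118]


Sum = 578 mod 256 = 66
Complement = 189

189


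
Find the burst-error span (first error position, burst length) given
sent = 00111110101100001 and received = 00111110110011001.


XOR: 00000000011111000

Burst at position 9, length 5


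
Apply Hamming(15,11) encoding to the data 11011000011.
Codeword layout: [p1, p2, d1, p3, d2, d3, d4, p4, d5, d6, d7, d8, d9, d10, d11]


Parity bits: p1=1, p2=0, p3=0, p4=1

101010111000011


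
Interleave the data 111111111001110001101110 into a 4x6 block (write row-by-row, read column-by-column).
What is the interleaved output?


Matrix:
  111111
  111001
  110001
  101110
Read columns: 111111101101100110011110

111111101101100110011110


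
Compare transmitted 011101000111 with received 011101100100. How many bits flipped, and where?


XOR: 000000100011

3 error(s) at position(s): 6, 10, 11


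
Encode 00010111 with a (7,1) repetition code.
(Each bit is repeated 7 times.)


Each bit -> 7 copies

00000000000000000000011111110000000111111111111111111111


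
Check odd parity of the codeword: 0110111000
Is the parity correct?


Number of 1s: 5

Yes, parity is correct (5 ones)


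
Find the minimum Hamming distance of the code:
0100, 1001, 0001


Comparing all pairs, minimum distance: 1
Can detect 0 errors, correct 0 errors

1


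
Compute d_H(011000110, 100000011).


XOR: 111000101
Count of 1s: 5

5


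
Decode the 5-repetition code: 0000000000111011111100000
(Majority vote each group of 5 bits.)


Groups: 00000, 00000, 11101, 11111, 00000
Majority votes: 00110

00110


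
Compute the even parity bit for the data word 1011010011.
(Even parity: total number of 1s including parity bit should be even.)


Number of 1s in data: 6
Parity bit: 0

0


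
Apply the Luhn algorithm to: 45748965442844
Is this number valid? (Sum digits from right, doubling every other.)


Luhn sum = 82
82 mod 10 = 2

Invalid (Luhn sum mod 10 = 2)


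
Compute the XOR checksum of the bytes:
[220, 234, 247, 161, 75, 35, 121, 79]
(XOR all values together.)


XOR chain: 220 ^ 234 ^ 247 ^ 161 ^ 75 ^ 35 ^ 121 ^ 79 = 62

62


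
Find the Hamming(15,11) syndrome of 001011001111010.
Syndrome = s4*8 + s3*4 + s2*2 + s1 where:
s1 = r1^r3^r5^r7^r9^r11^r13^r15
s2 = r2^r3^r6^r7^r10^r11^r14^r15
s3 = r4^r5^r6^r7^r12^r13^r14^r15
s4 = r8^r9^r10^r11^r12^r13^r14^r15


s1=0, s2=1, s3=0, s4=1

Syndrome = 10 (error at position 10)


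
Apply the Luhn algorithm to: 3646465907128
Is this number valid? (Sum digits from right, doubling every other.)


Luhn sum = 52
52 mod 10 = 2

Invalid (Luhn sum mod 10 = 2)


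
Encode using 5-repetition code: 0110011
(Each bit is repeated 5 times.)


Each bit -> 5 copies

00000111111111100000000001111111111


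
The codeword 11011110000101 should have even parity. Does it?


Number of 1s: 8

Yes, parity is correct (8 ones)


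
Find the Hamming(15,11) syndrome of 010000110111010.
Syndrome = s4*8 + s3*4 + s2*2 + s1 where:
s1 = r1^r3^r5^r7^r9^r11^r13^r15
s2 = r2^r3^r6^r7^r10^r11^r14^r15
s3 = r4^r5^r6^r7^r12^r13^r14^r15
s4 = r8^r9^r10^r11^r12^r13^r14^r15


s1=0, s2=1, s3=1, s4=1

Syndrome = 14 (error at position 14)


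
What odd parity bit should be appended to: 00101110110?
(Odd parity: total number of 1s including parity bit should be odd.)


Number of 1s in data: 6
Parity bit: 1

1


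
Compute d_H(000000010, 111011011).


XOR: 111011001
Count of 1s: 6

6


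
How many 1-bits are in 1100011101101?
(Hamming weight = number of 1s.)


Counting 1s in 1100011101101

8


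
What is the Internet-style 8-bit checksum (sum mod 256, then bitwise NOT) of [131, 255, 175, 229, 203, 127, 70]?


Sum = 1190 mod 256 = 166
Complement = 89

89


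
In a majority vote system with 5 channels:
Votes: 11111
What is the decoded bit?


Ones: 5 out of 5
Threshold: 3

1 (5/5 voted 1)


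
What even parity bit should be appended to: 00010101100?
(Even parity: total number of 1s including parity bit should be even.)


Number of 1s in data: 4
Parity bit: 0

0


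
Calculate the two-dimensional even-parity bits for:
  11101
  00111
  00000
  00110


Row parities: 0100
Column parities: 11100

Row P: 0100, Col P: 11100, Corner: 1


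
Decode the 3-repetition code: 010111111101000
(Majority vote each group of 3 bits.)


Groups: 010, 111, 111, 101, 000
Majority votes: 01110

01110


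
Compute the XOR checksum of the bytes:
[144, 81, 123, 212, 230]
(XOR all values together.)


XOR chain: 144 ^ 81 ^ 123 ^ 212 ^ 230 = 136

136


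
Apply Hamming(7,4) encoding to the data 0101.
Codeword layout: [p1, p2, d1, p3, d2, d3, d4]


Parity bits: p1=0, p2=1, p3=0

0100101


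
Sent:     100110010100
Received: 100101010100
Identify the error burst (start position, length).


XOR: 000011000000

Burst at position 4, length 2


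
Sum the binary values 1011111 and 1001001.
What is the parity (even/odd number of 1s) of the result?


1011111 = 95
1001001 = 73
Sum = 168 = 10101000
1s count = 3

odd parity (3 ones in 10101000)


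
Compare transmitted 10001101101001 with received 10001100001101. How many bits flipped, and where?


XOR: 00000001100100

3 error(s) at position(s): 7, 8, 11


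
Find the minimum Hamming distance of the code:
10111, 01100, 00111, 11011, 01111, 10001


Comparing all pairs, minimum distance: 1
Can detect 0 errors, correct 0 errors

1


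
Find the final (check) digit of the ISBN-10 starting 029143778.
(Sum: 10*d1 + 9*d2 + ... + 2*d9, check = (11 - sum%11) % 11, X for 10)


Weighted sum: 201
201 mod 11 = 3

Check digit: 8


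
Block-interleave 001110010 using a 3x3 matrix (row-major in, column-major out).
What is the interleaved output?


Matrix:
  001
  110
  010
Read columns: 010011100

010011100


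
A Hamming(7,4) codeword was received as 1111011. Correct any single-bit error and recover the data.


Syndrome = 5: error at position 5

Data: 1111 (corrected bit 5)


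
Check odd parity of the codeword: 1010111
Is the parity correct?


Number of 1s: 5

Yes, parity is correct (5 ones)


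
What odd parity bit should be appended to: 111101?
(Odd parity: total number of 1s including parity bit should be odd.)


Number of 1s in data: 5
Parity bit: 0

0


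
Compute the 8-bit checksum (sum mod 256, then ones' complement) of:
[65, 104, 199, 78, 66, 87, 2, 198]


Sum = 799 mod 256 = 31
Complement = 224

224


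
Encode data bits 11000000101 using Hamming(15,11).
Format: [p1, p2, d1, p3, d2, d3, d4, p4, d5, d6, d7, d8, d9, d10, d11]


Parity bits: p1=0, p2=0, p3=1, p4=0

001110000000101


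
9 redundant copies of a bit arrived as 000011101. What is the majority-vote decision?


Ones: 4 out of 9
Threshold: 5

0 (4/9 voted 1)


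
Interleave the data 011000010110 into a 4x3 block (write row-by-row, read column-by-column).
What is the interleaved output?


Matrix:
  011
  000
  010
  110
Read columns: 000110111000

000110111000


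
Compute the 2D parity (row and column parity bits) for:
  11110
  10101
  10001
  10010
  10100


Row parities: 01000
Column parities: 11100

Row P: 01000, Col P: 11100, Corner: 1


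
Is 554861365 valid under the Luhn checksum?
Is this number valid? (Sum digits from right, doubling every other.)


Luhn sum = 36
36 mod 10 = 6

Invalid (Luhn sum mod 10 = 6)


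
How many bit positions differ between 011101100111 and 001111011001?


XOR: 010010111110
Count of 1s: 7

7


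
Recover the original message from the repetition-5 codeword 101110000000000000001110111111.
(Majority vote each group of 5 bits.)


Groups: 10111, 00000, 00000, 00000, 11101, 11111
Majority votes: 100011

100011


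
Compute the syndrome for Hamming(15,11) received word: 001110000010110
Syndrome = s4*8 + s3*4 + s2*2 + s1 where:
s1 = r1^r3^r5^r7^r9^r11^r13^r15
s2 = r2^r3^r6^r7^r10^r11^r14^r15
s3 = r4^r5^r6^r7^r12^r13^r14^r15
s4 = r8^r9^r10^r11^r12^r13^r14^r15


s1=0, s2=1, s3=0, s4=1

Syndrome = 10 (error at position 10)


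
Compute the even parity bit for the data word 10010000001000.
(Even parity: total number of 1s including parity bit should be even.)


Number of 1s in data: 3
Parity bit: 1

1


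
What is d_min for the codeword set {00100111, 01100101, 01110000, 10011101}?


Comparing all pairs, minimum distance: 2
Can detect 1 errors, correct 0 errors

2


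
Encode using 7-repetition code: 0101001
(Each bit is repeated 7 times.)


Each bit -> 7 copies

0000000111111100000001111111000000000000001111111


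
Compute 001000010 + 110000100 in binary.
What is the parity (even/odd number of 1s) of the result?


001000010 = 66
110000100 = 388
Sum = 454 = 111000110
1s count = 5

odd parity (5 ones in 111000110)


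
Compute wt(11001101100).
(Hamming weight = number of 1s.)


Counting 1s in 11001101100

6


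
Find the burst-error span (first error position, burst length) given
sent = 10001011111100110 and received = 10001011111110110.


XOR: 00000000000010000

Burst at position 12, length 1


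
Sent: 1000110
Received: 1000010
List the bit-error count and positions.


XOR: 0000100

1 error(s) at position(s): 4


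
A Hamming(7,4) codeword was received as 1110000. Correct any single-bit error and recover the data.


Syndrome = 0: no error detected

Data: 1000 (no errors)


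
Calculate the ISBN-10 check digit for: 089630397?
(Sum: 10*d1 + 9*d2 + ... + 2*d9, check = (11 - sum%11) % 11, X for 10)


Weighted sum: 257
257 mod 11 = 4

Check digit: 7


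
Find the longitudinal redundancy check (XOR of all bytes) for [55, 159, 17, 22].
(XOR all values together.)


XOR chain: 55 ^ 159 ^ 17 ^ 22 = 175

175


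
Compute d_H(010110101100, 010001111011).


XOR: 000111010111
Count of 1s: 7

7


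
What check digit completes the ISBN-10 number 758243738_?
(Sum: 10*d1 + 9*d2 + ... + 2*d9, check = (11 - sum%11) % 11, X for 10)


Weighted sum: 285
285 mod 11 = 10

Check digit: 1


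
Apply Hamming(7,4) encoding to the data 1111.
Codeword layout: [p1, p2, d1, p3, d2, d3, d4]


Parity bits: p1=1, p2=1, p3=1

1111111


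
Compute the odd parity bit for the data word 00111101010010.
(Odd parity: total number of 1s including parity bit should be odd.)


Number of 1s in data: 7
Parity bit: 0

0


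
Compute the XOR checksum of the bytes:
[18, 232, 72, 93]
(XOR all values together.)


XOR chain: 18 ^ 232 ^ 72 ^ 93 = 239

239


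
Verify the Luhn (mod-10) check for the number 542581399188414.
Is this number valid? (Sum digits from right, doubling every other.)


Luhn sum = 74
74 mod 10 = 4

Invalid (Luhn sum mod 10 = 4)


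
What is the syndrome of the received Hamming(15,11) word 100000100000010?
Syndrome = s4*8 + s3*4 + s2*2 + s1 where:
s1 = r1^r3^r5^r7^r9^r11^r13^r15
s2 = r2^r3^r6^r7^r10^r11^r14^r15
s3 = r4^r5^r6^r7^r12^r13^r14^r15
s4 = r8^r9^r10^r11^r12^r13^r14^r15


s1=0, s2=0, s3=0, s4=1

Syndrome = 8 (error at position 8)


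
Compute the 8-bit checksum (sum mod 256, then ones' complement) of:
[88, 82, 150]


Sum = 320 mod 256 = 64
Complement = 191

191


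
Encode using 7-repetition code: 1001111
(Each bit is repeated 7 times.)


Each bit -> 7 copies

1111111000000000000001111111111111111111111111111


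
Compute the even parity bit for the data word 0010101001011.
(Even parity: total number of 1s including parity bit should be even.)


Number of 1s in data: 6
Parity bit: 0

0


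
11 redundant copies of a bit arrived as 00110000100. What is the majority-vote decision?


Ones: 3 out of 11
Threshold: 6

0 (3/11 voted 1)


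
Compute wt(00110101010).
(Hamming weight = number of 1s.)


Counting 1s in 00110101010

5


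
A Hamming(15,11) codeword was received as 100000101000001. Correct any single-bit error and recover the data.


Syndrome = 0: no error detected

Data: 00011000001 (no errors)


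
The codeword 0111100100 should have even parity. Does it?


Number of 1s: 5

No, parity error (5 ones)


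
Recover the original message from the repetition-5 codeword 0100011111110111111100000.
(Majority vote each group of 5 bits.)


Groups: 01000, 11111, 11011, 11111, 00000
Majority votes: 01110

01110


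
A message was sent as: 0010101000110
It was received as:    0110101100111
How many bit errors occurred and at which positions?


XOR: 0100000100001

3 error(s) at position(s): 1, 7, 12


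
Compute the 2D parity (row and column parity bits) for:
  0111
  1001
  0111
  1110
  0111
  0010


Row parities: 101111
Column parities: 0010

Row P: 101111, Col P: 0010, Corner: 1


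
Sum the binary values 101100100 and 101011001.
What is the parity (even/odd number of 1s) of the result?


101100100 = 356
101011001 = 345
Sum = 701 = 1010111101
1s count = 7

odd parity (7 ones in 1010111101)


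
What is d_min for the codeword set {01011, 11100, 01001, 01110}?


Comparing all pairs, minimum distance: 1
Can detect 0 errors, correct 0 errors

1


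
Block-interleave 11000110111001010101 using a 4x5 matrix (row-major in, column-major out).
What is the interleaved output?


Matrix:
  11000
  11011
  10010
  10101
Read columns: 11111100000101100101

11111100000101100101


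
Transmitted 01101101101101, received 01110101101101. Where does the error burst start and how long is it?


XOR: 00011000000000

Burst at position 3, length 2


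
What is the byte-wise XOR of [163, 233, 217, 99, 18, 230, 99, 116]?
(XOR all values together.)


XOR chain: 163 ^ 233 ^ 217 ^ 99 ^ 18 ^ 230 ^ 99 ^ 116 = 19

19


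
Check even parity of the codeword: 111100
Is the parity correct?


Number of 1s: 4

Yes, parity is correct (4 ones)


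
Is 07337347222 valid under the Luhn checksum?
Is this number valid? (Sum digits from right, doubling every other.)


Luhn sum = 44
44 mod 10 = 4

Invalid (Luhn sum mod 10 = 4)


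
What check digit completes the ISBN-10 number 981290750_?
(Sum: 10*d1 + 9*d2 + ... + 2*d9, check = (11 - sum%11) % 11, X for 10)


Weighted sum: 281
281 mod 11 = 6

Check digit: 5


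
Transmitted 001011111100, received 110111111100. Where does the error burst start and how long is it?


XOR: 111100000000

Burst at position 0, length 4


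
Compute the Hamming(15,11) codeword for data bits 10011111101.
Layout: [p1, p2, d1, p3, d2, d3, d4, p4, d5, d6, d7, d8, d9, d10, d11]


Parity bits: p1=0, p2=1, p3=0, p4=0

011000101111101


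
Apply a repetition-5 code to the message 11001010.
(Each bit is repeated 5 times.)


Each bit -> 5 copies

1111111111000000000011111000001111100000


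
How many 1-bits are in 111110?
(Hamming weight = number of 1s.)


Counting 1s in 111110

5


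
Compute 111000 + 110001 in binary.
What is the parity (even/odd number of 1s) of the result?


111000 = 56
110001 = 49
Sum = 105 = 1101001
1s count = 4

even parity (4 ones in 1101001)
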